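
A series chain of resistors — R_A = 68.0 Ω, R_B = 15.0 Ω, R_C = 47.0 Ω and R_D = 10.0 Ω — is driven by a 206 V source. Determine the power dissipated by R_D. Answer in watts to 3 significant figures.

Every series element carries the same I. Get I from the total resistance, then P = I² × R_D.
R_total = 68.0 + 15.0 + 47.0 + 10.0 = 140.0 Ω
I = V / R_total = 206 / 140.0 = 1.471 A
P_R_D = I² × R_D = (1.471)² × 10.0 = 21.65 W

21.7 W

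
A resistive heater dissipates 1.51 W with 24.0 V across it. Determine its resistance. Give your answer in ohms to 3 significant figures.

Rearranging the power relation for the two known quantities gives R = V² / P.
R = (24.0)² / 1.51 = 381.5 Ω

381 Ω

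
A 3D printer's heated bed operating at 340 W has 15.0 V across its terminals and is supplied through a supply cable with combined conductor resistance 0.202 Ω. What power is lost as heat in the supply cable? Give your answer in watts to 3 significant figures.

104 W

Line loss is just I²R for the cable — we know both I and R_line directly.
I = P / V = 340 / 15.0 = 22.67 A through the supply cable.
P_line = I² R_line = (22.67)² × 0.202 = 103.8 W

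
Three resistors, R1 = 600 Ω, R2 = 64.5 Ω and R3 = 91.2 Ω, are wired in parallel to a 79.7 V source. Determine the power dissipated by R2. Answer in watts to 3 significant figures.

98.5 W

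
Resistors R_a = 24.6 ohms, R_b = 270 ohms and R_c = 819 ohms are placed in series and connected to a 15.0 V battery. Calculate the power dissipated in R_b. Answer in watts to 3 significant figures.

0.0490 W

In a series string the same current flows through every resistor — find that current, then P = I²R for the one we want.
R_total = 24.6 + 270 + 819 = 1114 Ω
I = V / R_total = 15.0 / 1114 = 0.01347 A
P_R_b = I² × R_b = (0.01347)² × 270 = 0.04899 W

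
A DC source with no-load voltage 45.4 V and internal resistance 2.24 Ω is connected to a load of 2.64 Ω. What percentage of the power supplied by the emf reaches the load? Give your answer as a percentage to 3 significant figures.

54.1 %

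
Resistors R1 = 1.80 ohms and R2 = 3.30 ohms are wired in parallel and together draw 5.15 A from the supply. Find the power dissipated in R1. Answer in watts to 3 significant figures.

20.0 W

The branches share the same voltage, but only the total current is given — find V from the equivalent resistance first.
1/R_eq = 1/1.80 + 1/3.30 ⇒ R_eq = 1.165 Ω
V = I_total × R_eq = 5.150 × 1.165 = 5.998 V
P_R1 = V² / R1 = (5.998)² / 1.80 = 19.99 W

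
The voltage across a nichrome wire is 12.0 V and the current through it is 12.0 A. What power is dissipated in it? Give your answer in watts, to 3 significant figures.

144 W

Both the voltage across and the current through the element are known, so P = V I applies directly.
P = 12.0 V × 12.00 A = 144.0 W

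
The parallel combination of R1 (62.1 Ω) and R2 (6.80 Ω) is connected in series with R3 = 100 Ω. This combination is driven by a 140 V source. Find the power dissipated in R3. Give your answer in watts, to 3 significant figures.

174 W

Combine R1 and R2 into their parallel equivalent first, reducing the network to two series resistors.
R_p = (62.1×6.80)/(62.1+6.80) = 6.129 Ω
R_total = R_p + 100 = 6.129 + 100 = 106.1 Ω
I = V / R_total = 140 / 106.1 = 1.319 A
R3 carries the full series current, so P = I²R.
P_R3 = (1.319)² × 100 = 174.0 W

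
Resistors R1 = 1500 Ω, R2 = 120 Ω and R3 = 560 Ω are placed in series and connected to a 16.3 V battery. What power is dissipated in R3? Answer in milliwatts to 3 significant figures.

In a series string the same current flows through every resistor — find that current, then P = I²R for the one we want.
R_total = 1500 + 120 + 560 = 2180 Ω
I = V / R_total = 16.3 / 2180 = 0.007477 A
P_R3 = I² × R3 = (0.007477)² × 560 = 0.03131 W

31.3 mW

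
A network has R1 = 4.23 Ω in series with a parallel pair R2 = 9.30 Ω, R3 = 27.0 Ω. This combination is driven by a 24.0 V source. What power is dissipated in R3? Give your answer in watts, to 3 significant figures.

Collapse R2‖R3 to a single equivalent, reducing the network to two series elements.
R_p = (9.30×27.0)/(9.30+27.0) = 6.917 Ω
R_total = 4.23 + 6.917 = 11.15 Ω
I = V / R_total = 24.0 / 11.15 = 2.153 A
Voltage across the parallel pair: V_p = I × R_p = 2.153 × 6.917 = 14.89 V
R3 sees V_p directly, so P = V_p² / R3.
P_R3 = (14.89)² / 27.0 = 8.215 W

8.21 W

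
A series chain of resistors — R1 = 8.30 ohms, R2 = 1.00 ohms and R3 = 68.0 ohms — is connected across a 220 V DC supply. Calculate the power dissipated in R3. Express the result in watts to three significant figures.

Every series element carries the same I. Get I from the total resistance, then P = I² × R3.
R_total = 8.30 + 1.00 + 68.0 = 77.30 Ω
I = V / R_total = 220 / 77.30 = 2.846 A
P_R3 = I² × R3 = (2.846)² × 68.0 = 550.8 W

551 W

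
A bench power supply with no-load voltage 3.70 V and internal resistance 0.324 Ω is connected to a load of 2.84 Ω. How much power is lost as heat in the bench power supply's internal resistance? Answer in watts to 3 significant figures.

Internal loss is I²r, with I set by the total series resistance r+R.
I = ε / (r + R) = 3.70 / (0.324 + 2.84) = 1.169 A
P_int = I² r = (1.169)² × 0.324 = 0.4431 W

0.443 W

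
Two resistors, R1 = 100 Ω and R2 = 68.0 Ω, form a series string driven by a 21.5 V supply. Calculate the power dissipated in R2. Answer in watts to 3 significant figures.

Series elements share the same current, so find I first, then use P = I²R.
R_total = 100 + 68.0 = 168.0 Ω
I = V / R_total = 21.5 / 168.0 = 0.1280 A
P_R2 = I² × R2 = (0.1280)² × 68.0 = 1.114 W

1.11 W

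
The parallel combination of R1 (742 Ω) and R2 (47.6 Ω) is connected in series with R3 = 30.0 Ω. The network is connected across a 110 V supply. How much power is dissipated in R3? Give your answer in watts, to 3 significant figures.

Collapse the R1‖R2 pair into one equivalent R_p; then R_p and R3 form a series string.
R_p = (742×47.6)/(742+47.6) = 44.73 Ω
R_total = R_p + 30.0 = 44.73 + 30.0 = 74.73 Ω
I = V / R_total = 110 / 74.73 = 1.472 A
R3 is the series element, so its power is I²R.
P_R3 = (1.472)² × 30.0 = 65.00 W

65.0 W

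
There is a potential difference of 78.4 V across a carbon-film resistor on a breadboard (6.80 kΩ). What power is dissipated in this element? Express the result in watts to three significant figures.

0.904 W

V and R are stated; P = V²/R avoids computing the current.
P = (78.4 V)² / 6800 Ω = 0.9039 W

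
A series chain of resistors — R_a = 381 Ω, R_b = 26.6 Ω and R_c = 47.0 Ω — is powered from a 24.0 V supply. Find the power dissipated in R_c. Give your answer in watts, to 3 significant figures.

The current is common to all series resistors; compute it, then apply P = I²R for the target.
R_total = 381 + 26.6 + 47.0 = 454.6 Ω
I = V / R_total = 24.0 / 454.6 = 0.05279 A
P_R_c = I² × R_c = (0.05279)² × 47.0 = 0.1310 W

0.131 W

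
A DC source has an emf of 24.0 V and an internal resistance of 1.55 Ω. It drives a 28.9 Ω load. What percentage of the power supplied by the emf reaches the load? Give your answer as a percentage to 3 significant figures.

94.9 %

The source delivers εI, of which I²R reaches the load and I²r is lost; since I is common, η = R/(R+r).
η = R / (R + r) = 28.9 / (28.9 + 1.55) = 0.9491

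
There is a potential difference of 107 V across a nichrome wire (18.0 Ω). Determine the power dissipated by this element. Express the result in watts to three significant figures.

636 W

V and R are stated; P = V²/R avoids computing the current.
P = (107 V)² / 18.0 Ω = 636.1 W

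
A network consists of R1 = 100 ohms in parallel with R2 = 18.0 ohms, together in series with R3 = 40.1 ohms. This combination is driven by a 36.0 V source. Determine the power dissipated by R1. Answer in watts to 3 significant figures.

First find R_p for the parallel pair, then treat R_p + R3 as a series loop.
R_p = (100×18.0)/(100+18.0) = 15.25 Ω
R_total = R_p + 40.1 = 15.25 + 40.1 = 55.35 Ω
I = V / R_total = 36.0 / 55.35 = 0.6504 A
Voltage across the parallel pair: V_p = I × R_p = 0.6504 × 15.25 = 9.921 V
R1 sits across V_p; its power is V_p²/R.
P_R1 = (9.921)² / 100 = 0.9842 W

0.984 W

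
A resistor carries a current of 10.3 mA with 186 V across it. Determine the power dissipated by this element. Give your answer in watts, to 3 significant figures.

Since both terminal voltage and current are stated, P = V I gives the power in one step.
P = 186 V × 0.01030 A = 1.916 W

1.92 W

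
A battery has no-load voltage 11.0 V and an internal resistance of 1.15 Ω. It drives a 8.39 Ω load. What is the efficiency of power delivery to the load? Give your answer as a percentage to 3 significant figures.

87.9 %

Both r and R carry the same current, so the power split is just the resistance split: η = R/(R+r).
η = R / (R + r) = 8.39 / (8.39 + 1.15) = 0.8795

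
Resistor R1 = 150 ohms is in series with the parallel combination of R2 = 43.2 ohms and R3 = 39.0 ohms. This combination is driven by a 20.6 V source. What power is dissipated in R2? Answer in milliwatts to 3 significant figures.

142 mW

Replace R2 and R3 with their parallel equivalent so the circuit becomes R1 in series with R_p.
R_p = (43.2×39.0)/(43.2+39.0) = 20.50 Ω
R_total = 150 + 20.50 = 170.5 Ω
I = V / R_total = 20.6 / 170.5 = 0.1208 A
Voltage across the parallel pair: V_p = I × R_p = 0.1208 × 20.50 = 2.476 V
R2 sees V_p directly, so P = V_p² / R2.
P_R2 = (2.476)² / 43.2 = 0.1420 W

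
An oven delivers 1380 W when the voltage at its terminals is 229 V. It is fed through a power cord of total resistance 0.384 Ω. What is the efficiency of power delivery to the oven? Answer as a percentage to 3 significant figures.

99.0 %

I = P / V = 1380 / 229 = 6.026 A through the power cord.
P_line = I² R_line = (6.026)² × 0.384 = 13.94 W
P_source = P_load + P_line = 1380 + 13.94 = 1394 W
η = P_load / P_source = 1380 / 1394 = 0.9900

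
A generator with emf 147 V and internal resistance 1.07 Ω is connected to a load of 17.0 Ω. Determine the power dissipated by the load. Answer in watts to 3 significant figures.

1130 W

The internal resistance and the load are in series, so the same I flows through both; get I from ε/(r+R), then I²R for the load.
I = ε / (r + R) = 147 / (1.07 + 17.0) = 8.135 A
P_load = I² R = (8.135)² × 17.0 = 1125 W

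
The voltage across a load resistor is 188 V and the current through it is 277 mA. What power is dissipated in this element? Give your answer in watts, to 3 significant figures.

With V and I both given, power follows immediately from P = V I.
P = 188 V × 0.2770 A = 52.08 W

52.1 W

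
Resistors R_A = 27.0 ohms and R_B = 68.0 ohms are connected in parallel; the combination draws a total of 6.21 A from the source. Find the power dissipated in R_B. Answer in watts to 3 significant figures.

212 W

Only the total current is stated, so first find the parallel equivalent to get the voltage across the combination.
1/R_eq = 1/27.0 + 1/68.0 ⇒ R_eq = 19.33 Ω
V = I_total × R_eq = 6.210 × 19.33 = 120.0 V
P_R_B = V² / R_B = (120.0)² / 68.0 = 211.8 W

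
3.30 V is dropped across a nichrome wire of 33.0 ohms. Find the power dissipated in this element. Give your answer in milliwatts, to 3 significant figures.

We know the drop across the element and its resistance — P = V²/R, one step.
P = (3.30 V)² / 33.0 Ω = 0.3300 W

330 mW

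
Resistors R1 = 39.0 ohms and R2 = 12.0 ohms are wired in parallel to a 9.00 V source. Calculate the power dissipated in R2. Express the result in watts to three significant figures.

R2 sits directly across the source, so P = V²/R with V = 9.00 V.
P_R2 = V² / R2 = (9.00)² / 12.0 Ω = 6.750 W

6.75 W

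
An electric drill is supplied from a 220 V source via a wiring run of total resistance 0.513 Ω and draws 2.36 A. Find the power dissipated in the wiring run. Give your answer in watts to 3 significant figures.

The wiring run is a series resistance carrying the load current; its dissipation is I²R_line.
The wiring run carries the full 2.36 A.
P_line = I² R_line = (2.360)² × 0.513 = 2.857 W

2.86 W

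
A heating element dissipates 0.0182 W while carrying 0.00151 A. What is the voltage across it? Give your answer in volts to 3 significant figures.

Rearranging the power relation for the two known quantities gives V = P / I.
V = 0.0182 / 0.001510 = 12.05 V

12.1 V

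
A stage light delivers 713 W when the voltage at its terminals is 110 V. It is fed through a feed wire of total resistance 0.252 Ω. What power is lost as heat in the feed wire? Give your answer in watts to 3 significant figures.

10.6 W

Only the current and the line resistance are needed for the I²R loss.
I = P / V = 713 / 110 = 6.482 A through the feed wire.
P_line = I² R_line = (6.482)² × 0.252 = 10.59 W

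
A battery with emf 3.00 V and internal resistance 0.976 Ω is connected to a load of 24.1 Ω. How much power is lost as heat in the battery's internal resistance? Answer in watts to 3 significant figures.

Internal loss is I²r, with I set by the total series resistance r+R.
I = ε / (r + R) = 3.00 / (0.976 + 24.1) = 0.1196 A
P_int = I² r = (0.1196)² × 0.976 = 0.01397 W

0.0140 W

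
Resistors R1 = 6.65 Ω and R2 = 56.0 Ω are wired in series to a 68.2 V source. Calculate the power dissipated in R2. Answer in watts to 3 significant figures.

66.4 W

Every series element carries the same I. Get I from the total resistance, then P = I² × R2.
R_total = 6.65 + 56.0 = 62.65 Ω
I = V / R_total = 68.2 / 62.65 = 1.089 A
P_R2 = I² × R2 = (1.089)² × 56.0 = 66.36 W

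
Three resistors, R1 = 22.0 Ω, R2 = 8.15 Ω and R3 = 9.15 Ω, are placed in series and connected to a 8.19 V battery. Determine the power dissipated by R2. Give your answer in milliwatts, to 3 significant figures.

354 mW

Every series element carries the same I. Get I from the total resistance, then P = I² × R2.
R_total = 22.0 + 8.15 + 9.15 = 39.30 Ω
I = V / R_total = 8.19 / 39.30 = 0.2084 A
P_R2 = I² × R2 = (0.2084)² × 8.15 = 0.3539 W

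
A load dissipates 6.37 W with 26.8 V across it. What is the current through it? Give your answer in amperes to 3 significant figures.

Rearranging the power relation for the two known quantities gives I = P / V.
I = 6.37 / 26.8 = 0.2377 A

0.238 A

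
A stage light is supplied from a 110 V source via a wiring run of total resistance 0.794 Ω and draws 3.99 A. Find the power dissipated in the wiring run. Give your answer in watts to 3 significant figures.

The wiring run is a series resistance carrying the load current; its dissipation is I²R_line.
The wiring run carries the full 3.99 A.
P_line = I² R_line = (3.990)² × 0.794 = 12.64 W

12.6 W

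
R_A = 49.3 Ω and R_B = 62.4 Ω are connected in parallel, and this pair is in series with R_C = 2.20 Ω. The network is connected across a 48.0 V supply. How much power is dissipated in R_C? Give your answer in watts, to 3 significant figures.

5.73 W

Collapse the R_A‖R_B pair into one equivalent R_p; then R_p and R_C form a series string.
R_p = (49.3×62.4)/(49.3+62.4) = 27.54 Ω
R_total = R_p + 2.20 = 27.54 + 2.20 = 29.74 Ω
I = V / R_total = 48.0 / 29.74 = 1.614 A
All the supply current flows through R_C; use P = I²R_C.
P_R_C = (1.614)² × 2.20 = 5.731 W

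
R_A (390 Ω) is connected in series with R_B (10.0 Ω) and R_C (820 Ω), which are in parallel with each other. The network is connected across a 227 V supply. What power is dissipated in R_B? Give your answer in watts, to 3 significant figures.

3.15 W

First combine the parallel branches into one equivalent R_p, then R_A + R_p is a series pair.
R_p = (10.0×820)/(10.0+820) = 9.880 Ω
R_total = 390 + 9.880 = 399.9 Ω
I = V / R_total = 227 / 399.9 = 0.5677 A
Voltage across the parallel pair: V_p = I × R_p = 0.5677 × 9.880 = 5.608 V
R_B is across V_p, so use P = V²/R for that branch.
P_R_B = (5.608)² / 10.0 = 3.145 W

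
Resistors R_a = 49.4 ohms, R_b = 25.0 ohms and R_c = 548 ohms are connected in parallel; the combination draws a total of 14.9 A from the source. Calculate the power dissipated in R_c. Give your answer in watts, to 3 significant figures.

105 W

The branches share the same voltage, but only the total current is given — find V from the equivalent resistance first.
1/R_eq = 1/49.4 + 1/25.0 + 1/548 ⇒ R_eq = 16.11 Ω
V = I_total × R_eq = 14.90 × 16.11 = 240.1 V
P_R_c = V² / R_c = (240.1)² / 548 = 105.2 W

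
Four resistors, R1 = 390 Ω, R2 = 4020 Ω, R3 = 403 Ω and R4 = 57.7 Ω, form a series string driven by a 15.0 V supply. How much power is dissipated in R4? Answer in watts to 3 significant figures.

Since the resistors are in series they all carry the loop current I = V/R_total; the power in any one is I²R.
R_total = 390 + 4020 + 403 + 57.7 = 4871 Ω
I = V / R_total = 15.0 / 4871 = 0.003080 A
P_R4 = I² × R4 = (0.003080)² × 57.7 = 0.0005472 W

0.000547 W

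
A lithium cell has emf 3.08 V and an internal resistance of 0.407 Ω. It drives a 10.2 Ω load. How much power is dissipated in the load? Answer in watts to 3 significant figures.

Find the circuit current first, then P = I²R for the load (series elements share I).
I = ε / (r + R) = 3.08 / (0.407 + 10.2) = 0.2904 A
P_load = I² R = (0.2904)² × 10.2 = 0.8600 W

0.860 W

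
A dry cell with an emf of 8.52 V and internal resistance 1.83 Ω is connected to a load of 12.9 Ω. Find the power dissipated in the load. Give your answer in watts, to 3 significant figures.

The internal resistance and the load are in series, so the same I flows through both; get I from ε/(r+R), then I²R for the load.
I = ε / (r + R) = 8.52 / (1.83 + 12.9) = 0.5784 A
P_load = I² R = (0.5784)² × 12.9 = 4.316 W

4.32 W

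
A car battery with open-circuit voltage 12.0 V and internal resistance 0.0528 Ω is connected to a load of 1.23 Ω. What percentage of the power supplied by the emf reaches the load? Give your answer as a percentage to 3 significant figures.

95.9 %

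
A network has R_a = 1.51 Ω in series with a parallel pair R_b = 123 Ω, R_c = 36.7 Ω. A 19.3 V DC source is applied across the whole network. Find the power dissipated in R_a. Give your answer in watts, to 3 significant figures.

0.634 W

First combine the parallel branches into one equivalent R_p, then R_a + R_p is a series pair.
R_p = (123×36.7)/(123+36.7) = 28.27 Ω
R_total = 1.51 + 28.27 = 29.78 Ω
I = V / R_total = 19.3 / 29.78 = 0.6482 A
The full supply current passes through R_a: P = I²R.
P_R_a = (0.6482)² × 1.51 = 0.6344 W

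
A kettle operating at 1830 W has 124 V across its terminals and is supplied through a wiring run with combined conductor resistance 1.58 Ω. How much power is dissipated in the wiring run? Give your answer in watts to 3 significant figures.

Only the current and the line resistance are needed for the I²R loss.
I = P / V = 1830 / 124 = 14.76 A through the wiring run.
P_line = I² R_line = (14.76)² × 1.58 = 344.1 W

344 W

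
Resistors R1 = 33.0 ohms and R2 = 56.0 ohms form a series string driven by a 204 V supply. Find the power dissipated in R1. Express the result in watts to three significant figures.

Series elements share the same current, so find I first, then use P = I²R.
R_total = 33.0 + 56.0 = 89.00 Ω
I = V / R_total = 204 / 89.00 = 2.292 A
P_R1 = I² × R1 = (2.292)² × 33.0 = 173.4 W

173 W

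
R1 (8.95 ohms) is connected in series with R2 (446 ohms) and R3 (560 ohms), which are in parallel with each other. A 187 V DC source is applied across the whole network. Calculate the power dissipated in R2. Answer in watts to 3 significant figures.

73.0 W

Reduce the parallel pair to R_p first; the network is then a simple series string.
R_p = (446×560)/(446+560) = 248.3 Ω
R_total = 8.95 + 248.3 = 257.2 Ω
I = V / R_total = 187 / 257.2 = 0.7270 A
Voltage across the parallel pair: V_p = I × R_p = 0.7270 × 248.3 = 180.5 V
R2 sees V_p directly, so P = V_p² / R2.
P_R2 = (180.5)² / 446 = 73.04 W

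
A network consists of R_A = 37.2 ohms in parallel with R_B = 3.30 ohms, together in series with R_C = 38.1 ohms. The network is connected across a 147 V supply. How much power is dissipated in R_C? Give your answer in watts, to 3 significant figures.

Combine R_A and R_B into their parallel equivalent first, reducing the network to two series resistors.
R_p = (37.2×3.30)/(37.2+3.30) = 3.031 Ω
R_total = R_p + 38.1 = 3.031 + 38.1 = 41.13 Ω
I = V / R_total = 147 / 41.13 = 3.574 A
All the supply current flows through R_C; use P = I²R_C.
P_R_C = (3.574)² × 38.1 = 486.7 W

487 W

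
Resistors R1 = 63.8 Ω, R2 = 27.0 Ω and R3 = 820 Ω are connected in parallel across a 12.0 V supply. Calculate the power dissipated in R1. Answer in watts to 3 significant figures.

R1 sits directly across the source, so P = V²/R with V = 12.0 V.
P_R1 = V² / R1 = (12.0)² / 63.8 Ω = 2.257 W

2.26 W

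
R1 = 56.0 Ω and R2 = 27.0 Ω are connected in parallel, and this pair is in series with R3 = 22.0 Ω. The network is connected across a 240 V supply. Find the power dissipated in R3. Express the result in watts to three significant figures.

783 W

Combine R1 and R2 into their parallel equivalent first, reducing the network to two series resistors.
R_p = (56.0×27.0)/(56.0+27.0) = 18.22 Ω
R_total = R_p + 22.0 = 18.22 + 22.0 = 40.22 Ω
I = V / R_total = 240 / 40.22 = 5.968 A
All the supply current flows through R3; use P = I²R3.
P_R3 = (5.968)² × 22.0 = 783.5 W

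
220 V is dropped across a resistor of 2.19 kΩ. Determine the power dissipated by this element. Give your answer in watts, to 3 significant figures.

We know the drop across the element and its resistance — P = V²/R, one step.
P = (220 V)² / 2190 Ω = 22.10 W

22.1 W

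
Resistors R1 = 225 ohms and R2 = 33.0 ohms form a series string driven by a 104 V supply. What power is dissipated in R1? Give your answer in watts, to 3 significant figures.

Every series element carries the same I. Get I from the total resistance, then P = I² × R1.
R_total = 225 + 33.0 = 258.0 Ω
I = V / R_total = 104 / 258.0 = 0.4031 A
P_R1 = I² × R1 = (0.4031)² × 225 = 36.56 W

36.6 W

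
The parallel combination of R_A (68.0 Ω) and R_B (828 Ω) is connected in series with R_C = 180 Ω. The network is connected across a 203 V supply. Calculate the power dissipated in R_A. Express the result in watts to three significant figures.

First find R_p for the parallel pair, then treat R_p + R_C as a series loop.
R_p = (68.0×828)/(68.0+828) = 62.84 Ω
R_total = R_p + 180 = 62.84 + 180 = 242.8 Ω
I = V / R_total = 203 / 242.8 = 0.8359 A
Voltage across the parallel pair: V_p = I × R_p = 0.8359 × 62.84 = 52.53 V
R_A has V_p across it, so P = V_p²/R_A.
P_R_A = (52.53)² / 68.0 = 40.58 W

40.6 W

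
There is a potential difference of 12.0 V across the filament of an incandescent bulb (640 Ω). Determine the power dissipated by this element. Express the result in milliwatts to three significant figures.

Voltage and resistance are given, so P = V²/R is the one-step route.
P = (12.0 V)² / 640 Ω = 0.2250 W

225 mW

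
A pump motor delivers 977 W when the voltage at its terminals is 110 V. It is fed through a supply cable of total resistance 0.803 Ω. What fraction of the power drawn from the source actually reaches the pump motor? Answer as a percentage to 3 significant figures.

I = P / V = 977 / 110 = 8.882 A through the supply cable.
P_line = I² R_line = (8.882)² × 0.803 = 63.35 W
P_source = P_load + P_line = 977.0 + 63.35 = 1040 W
η = P_load / P_source = 977.0 / 1040 = 0.9391

93.9 %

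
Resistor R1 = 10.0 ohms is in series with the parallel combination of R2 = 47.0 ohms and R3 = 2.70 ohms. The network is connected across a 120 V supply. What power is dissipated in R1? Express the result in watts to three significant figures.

Collapse R2‖R3 to a single equivalent, reducing the network to two series elements.
R_p = (47.0×2.70)/(47.0+2.70) = 2.553 Ω
R_total = 10.0 + 2.553 = 12.55 Ω
I = V / R_total = 120 / 12.55 = 9.559 A
R1 carries the full series current, so P = I²R.
P_R1 = (9.559)² × 10.0 = 913.8 W

914 W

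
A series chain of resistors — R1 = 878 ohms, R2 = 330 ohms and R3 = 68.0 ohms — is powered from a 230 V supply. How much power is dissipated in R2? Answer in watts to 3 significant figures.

Every series element carries the same I. Get I from the total resistance, then P = I² × R2.
R_total = 878 + 330 + 68.0 = 1276 Ω
I = V / R_total = 230 / 1276 = 0.1803 A
P_R2 = I² × R2 = (0.1803)² × 330 = 10.72 W

10.7 W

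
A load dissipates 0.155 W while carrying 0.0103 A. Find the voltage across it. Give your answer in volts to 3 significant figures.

The two known quantities fix the third via V = P / I.
V = 0.155 / 0.01030 = 15.05 V

15.0 V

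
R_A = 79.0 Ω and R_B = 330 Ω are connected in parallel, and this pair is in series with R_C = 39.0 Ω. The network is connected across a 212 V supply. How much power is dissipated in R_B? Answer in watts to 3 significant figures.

52.4 W

First find R_p for the parallel pair, then treat R_p + R_C as a series loop.
R_p = (79.0×330)/(79.0+330) = 63.74 Ω
R_total = R_p + 39.0 = 63.74 + 39.0 = 102.7 Ω
I = V / R_total = 212 / 102.7 = 2.063 A
Voltage across the parallel pair: V_p = I × R_p = 2.063 × 63.74 = 131.5 V
R_B sits across V_p; its power is V_p²/R.
P_R_B = (131.5)² / 330 = 52.42 W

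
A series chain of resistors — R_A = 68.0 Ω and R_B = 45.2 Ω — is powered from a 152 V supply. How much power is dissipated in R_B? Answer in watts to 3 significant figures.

81.5 W

Series elements share the same current, so find I first, then use P = I²R.
R_total = 68.0 + 45.2 = 113.2 Ω
I = V / R_total = 152 / 113.2 = 1.343 A
P_R_B = I² × R_B = (1.343)² × 45.2 = 81.50 W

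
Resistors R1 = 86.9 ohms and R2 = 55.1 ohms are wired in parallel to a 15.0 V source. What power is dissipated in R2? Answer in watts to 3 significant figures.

R2 sits directly across the source, so P = V²/R with V = 15.0 V.
P_R2 = V² / R2 = (15.0)² / 55.1 Ω = 4.083 W

4.08 W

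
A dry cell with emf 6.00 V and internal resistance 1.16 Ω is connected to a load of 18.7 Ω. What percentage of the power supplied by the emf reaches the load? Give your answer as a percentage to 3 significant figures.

94.2 %

Both r and R carry the same current, so the power split is just the resistance split: η = R/(R+r).
η = R / (R + r) = 18.7 / (18.7 + 1.16) = 0.9416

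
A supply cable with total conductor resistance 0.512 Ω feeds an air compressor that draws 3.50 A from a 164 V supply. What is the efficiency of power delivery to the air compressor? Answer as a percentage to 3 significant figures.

The supply cable carries the full 3.50 A.
P_line = I² R_line = (3.500)² × 0.512 = 6.272 W
P_source = V I = 164 × 3.500 = 574.0 W; P_load = 567.7 W
η = P_load / P_source = 567.7 / 574.0 = 0.9891

98.9 %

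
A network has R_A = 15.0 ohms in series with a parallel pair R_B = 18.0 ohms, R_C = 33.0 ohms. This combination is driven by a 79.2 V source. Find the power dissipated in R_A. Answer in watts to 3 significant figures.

133 W

Collapse R_B‖R_C to a single equivalent, reducing the network to two series elements.
R_p = (18.0×33.0)/(18.0+33.0) = 11.65 Ω
R_total = 15.0 + 11.65 = 26.65 Ω
I = V / R_total = 79.2 / 26.65 = 2.972 A
All the current flows through R_A; use P = I²R.
P_R_A = (2.972)² × 15.0 = 132.5 W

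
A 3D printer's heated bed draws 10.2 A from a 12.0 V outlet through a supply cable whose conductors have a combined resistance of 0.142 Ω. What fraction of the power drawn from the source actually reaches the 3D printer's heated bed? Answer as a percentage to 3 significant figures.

The supply cable carries the full 10.2 A.
P_line = I² R_line = (10.20)² × 0.142 = 14.77 W
P_source = V I = 12.0 × 10.20 = 122.4 W; P_load = 107.6 W
η = P_load / P_source = 107.6 / 122.4 = 0.8793

87.9 %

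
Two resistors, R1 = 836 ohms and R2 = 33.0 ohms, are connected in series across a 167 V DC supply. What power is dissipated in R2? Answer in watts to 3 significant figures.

1.22 W

Since the resistors are in series they all carry the loop current I = V/R_total; the power in any one is I²R.
R_total = 836 + 33.0 = 869.0 Ω
I = V / R_total = 167 / 869.0 = 0.1922 A
P_R2 = I² × R2 = (0.1922)² × 33.0 = 1.219 W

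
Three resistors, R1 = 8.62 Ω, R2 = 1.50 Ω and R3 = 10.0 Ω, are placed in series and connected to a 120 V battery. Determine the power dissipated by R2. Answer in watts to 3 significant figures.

53.4 W

In a series string the same current flows through every resistor — find that current, then P = I²R for the one we want.
R_total = 8.62 + 1.50 + 10.0 = 20.12 Ω
I = V / R_total = 120 / 20.12 = 5.964 A
P_R2 = I² × R2 = (5.964)² × 1.50 = 53.36 W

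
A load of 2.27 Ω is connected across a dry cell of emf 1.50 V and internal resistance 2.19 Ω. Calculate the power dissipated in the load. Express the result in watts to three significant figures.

0.257 W

Load and internal resistance form a series loop — compute the loop current, then the load power via I²R.
I = ε / (r + R) = 1.50 / (2.19 + 2.27) = 0.3363 A
P_load = I² R = (0.3363)² × 2.27 = 0.2568 W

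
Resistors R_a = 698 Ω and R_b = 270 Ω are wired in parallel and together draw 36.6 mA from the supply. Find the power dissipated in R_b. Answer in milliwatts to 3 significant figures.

188 mW

Parallel branches share V, not I — compute V via R_eq, then use V²/R for the target branch.
1/R_eq = 1/698 + 1/270 ⇒ R_eq = 194.7 Ω
V = I_total × R_eq = 0.03660 × 194.7 = 7.126 V
P_R_b = V² / R_b = (7.126)² / 270 = 0.1881 W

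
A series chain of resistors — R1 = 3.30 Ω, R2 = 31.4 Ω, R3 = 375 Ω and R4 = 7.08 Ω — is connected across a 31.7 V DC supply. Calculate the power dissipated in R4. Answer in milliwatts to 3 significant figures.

Series elements share the same current, so find I first, then use P = I²R.
R_total = 3.30 + 31.4 + 375 + 7.08 = 416.8 Ω
I = V / R_total = 31.7 / 416.8 = 0.07606 A
P_R4 = I² × R4 = (0.07606)² × 7.08 = 0.04096 W

41.0 mW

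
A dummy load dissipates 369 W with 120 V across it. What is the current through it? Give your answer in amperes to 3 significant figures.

3.08 A

Inverting the appropriate power form: I = P / V.
I = 369 / 120 = 3.075 A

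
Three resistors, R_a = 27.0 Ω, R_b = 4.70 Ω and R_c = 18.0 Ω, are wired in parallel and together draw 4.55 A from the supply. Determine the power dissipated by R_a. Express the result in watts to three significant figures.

8.22 W

Only the total current is stated, so first find the parallel equivalent to get the voltage across the combination.
1/R_eq = 1/27.0 + 1/4.70 + 1/18.0 ⇒ R_eq = 3.275 Ω
V = I_total × R_eq = 4.550 × 3.275 = 14.90 V
P_R_a = V² / R_a = (14.90)² / 27.0 = 8.223 W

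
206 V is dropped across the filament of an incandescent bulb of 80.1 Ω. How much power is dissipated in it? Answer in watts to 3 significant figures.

530 W

We know the drop across the element and its resistance — P = V²/R, one step.
P = (206 V)² / 80.1 Ω = 529.8 W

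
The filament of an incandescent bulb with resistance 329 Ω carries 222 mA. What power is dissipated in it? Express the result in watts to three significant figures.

The current through and the resistance of the element are both given; use P = I²R.
P = (0.2220 A)² × 329 Ω = 16.21 W

16.2 W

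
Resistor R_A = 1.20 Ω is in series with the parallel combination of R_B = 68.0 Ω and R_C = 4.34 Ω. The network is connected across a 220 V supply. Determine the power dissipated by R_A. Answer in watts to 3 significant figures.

2080 W

Replace R_B and R_C with their parallel equivalent so the circuit becomes R_A in series with R_p.
R_p = (68.0×4.34)/(68.0+4.34) = 4.080 Ω
R_total = 1.20 + 4.080 = 5.280 Ω
I = V / R_total = 220 / 5.280 = 41.67 A
R_A is in the main series path, so its power is I²R_A.
P_R_A = (41.67)² × 1.20 = 2084 W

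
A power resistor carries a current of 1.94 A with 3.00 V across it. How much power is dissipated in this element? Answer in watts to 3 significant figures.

V and I are known directly — P = V I, no intermediate step needed.
P = 3.00 V × 1.940 A = 5.820 W

5.82 W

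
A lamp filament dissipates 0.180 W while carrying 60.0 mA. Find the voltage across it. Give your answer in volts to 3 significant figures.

3.00 V

The two known quantities fix the third via V = P / I.
V = 0.180 / 0.06000 = 3.000 V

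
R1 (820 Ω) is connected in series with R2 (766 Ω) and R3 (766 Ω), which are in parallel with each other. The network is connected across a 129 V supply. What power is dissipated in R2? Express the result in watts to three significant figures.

First combine the parallel branches into one equivalent R_p, then R1 + R_p is a series pair.
R_p = (766×766)/(766+766) = 383.0 Ω
R_total = 820 + 383.0 = 1203 Ω
I = V / R_total = 129 / 1203 = 0.1072 A
Voltage across the parallel pair: V_p = I × R_p = 0.1072 × 383.0 = 41.07 V
With V_p across R2, its power is V_p²/R2.
P_R2 = (41.07)² / 766 = 2.202 W

2.20 W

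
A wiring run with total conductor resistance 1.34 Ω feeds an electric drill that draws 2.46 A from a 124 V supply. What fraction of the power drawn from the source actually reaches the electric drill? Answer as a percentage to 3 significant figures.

97.3 %

The wiring run carries the full 2.46 A.
P_line = I² R_line = (2.460)² × 1.34 = 8.109 W
P_source = V I = 124 × 2.460 = 305.0 W; P_load = 296.9 W
η = P_load / P_source = 296.9 / 305.0 = 0.9734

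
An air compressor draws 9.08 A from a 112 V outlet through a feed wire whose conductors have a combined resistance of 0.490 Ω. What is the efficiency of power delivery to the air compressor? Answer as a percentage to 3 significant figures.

The feed wire carries the full 9.08 A.
P_line = I² R_line = (9.080)² × 0.490 = 40.40 W
P_source = V I = 112 × 9.080 = 1017 W; P_load = 976.6 W
η = P_load / P_source = 976.6 / 1017 = 0.9603

96.0 %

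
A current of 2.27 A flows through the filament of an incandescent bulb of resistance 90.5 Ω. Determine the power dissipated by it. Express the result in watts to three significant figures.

466 W

With I and R stated, P = I²R applies in one step.
P = (2.270 A)² × 90.5 Ω = 466.3 W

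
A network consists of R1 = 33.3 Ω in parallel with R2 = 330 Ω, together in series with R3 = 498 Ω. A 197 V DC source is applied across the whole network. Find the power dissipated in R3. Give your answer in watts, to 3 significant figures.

69.3 W

Collapse the R1‖R2 pair into one equivalent R_p; then R_p and R3 form a series string.
R_p = (33.3×330)/(33.3+330) = 30.25 Ω
R_total = R_p + 498 = 30.25 + 498 = 528.2 Ω
I = V / R_total = 197 / 528.2 = 0.3729 A
All the supply current flows through R3; use P = I²R3.
P_R3 = (0.3729)² × 498 = 69.26 W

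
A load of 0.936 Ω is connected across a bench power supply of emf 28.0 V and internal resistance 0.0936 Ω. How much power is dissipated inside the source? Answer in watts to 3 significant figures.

The internal resistance carries the same current as the load; P_int = I²r.
I = ε / (r + R) = 28.0 / (0.0936 + 0.936) = 27.20 A
P_int = I² r = (27.20)² × 0.0936 = 69.22 W

69.2 W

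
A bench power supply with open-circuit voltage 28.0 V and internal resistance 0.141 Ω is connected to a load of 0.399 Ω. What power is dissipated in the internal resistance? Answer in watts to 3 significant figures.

379 W

The source's internal resistance is just another series element carrying I; its dissipation is I²r.
I = ε / (r + R) = 28.0 / (0.141 + 0.399) = 51.85 A
P_int = I² r = (51.85)² × 0.141 = 379.1 W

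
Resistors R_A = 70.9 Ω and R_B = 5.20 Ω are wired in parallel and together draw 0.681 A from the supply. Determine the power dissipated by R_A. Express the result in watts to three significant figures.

0.154 W

Parallel branches share V, not I — compute V via R_eq, then use V²/R for the target branch.
1/R_eq = 1/70.9 + 1/5.20 ⇒ R_eq = 4.845 Ω
V = I_total × R_eq = 0.6810 × 4.845 = 3.299 V
P_R_A = V² / R_A = (3.299)² / 70.9 = 0.1535 W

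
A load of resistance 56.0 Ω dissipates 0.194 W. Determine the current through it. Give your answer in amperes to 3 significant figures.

0.0589 A

From P = V I = I²R = V²/R, with the two given quantities we get I = √(P / R).
I = √(0.194 / 56.0) = 0.05886 A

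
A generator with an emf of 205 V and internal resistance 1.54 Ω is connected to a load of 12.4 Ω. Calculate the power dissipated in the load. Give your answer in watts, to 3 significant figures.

The internal resistance and the load are in series, so the same I flows through both; get I from ε/(r+R), then I²R for the load.
I = ε / (r + R) = 205 / (1.54 + 12.4) = 14.71 A
P_load = I² R = (14.71)² × 12.4 = 2682 W

2680 W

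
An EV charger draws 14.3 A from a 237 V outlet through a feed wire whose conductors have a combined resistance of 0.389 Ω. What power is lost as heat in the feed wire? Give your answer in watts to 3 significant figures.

79.5 W

The feed wire and load are in series, so the same current flows in both; the loss is I²R_line.
The feed wire carries the full 14.3 A.
P_line = I² R_line = (14.30)² × 0.389 = 79.55 W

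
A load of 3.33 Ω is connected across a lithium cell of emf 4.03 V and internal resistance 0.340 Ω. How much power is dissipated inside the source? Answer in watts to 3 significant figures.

0.410 W

The internal resistance carries the same current as the load; P_int = I²r.
I = ε / (r + R) = 4.03 / (0.340 + 3.33) = 1.098 A
P_int = I² r = (1.098)² × 0.340 = 0.4100 W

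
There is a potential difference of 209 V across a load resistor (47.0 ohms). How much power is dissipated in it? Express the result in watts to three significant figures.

With V across and R both known, P = V²/R gives the dissipation directly.
P = (209 V)² / 47.0 Ω = 929.4 W

929 W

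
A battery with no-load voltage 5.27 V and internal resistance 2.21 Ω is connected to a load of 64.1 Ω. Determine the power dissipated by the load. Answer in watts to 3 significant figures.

Find the circuit current first, then P = I²R for the load (series elements share I).
I = ε / (r + R) = 5.27 / (2.21 + 64.1) = 0.07948 A
P_load = I² R = (0.07948)² × 64.1 = 0.4049 W

0.405 W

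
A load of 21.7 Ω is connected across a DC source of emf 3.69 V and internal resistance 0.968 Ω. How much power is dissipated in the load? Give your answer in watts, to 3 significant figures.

0.575 W

Find the circuit current first, then P = I²R for the load (series elements share I).
I = ε / (r + R) = 3.69 / (0.968 + 21.7) = 0.1628 A
P_load = I² R = (0.1628)² × 21.7 = 0.5750 W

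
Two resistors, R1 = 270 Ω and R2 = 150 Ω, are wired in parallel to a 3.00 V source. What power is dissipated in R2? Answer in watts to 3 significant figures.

0.0600 W

R2 sits directly across the source, so P = V²/R with V = 3.00 V.
P_R2 = V² / R2 = (3.00)² / 150 Ω = 0.06000 W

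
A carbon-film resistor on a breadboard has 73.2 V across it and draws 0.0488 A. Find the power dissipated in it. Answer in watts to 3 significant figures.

Both the voltage across and the current through the element are known, so P = V I applies directly.
P = 73.2 V × 0.04880 A = 3.572 W

3.57 W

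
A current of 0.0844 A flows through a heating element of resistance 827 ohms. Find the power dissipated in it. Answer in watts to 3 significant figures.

Knowing I and R, the power is just I²R — no need to find V first.
P = (0.08440 A)² × 827 Ω = 5.891 W

5.89 W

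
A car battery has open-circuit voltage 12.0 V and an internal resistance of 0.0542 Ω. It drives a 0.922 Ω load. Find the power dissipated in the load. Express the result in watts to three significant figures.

Find the circuit current first, then P = I²R for the load (series elements share I).
I = ε / (r + R) = 12.0 / (0.0542 + 0.922) = 12.29 A
P_load = I² R = (12.29)² × 0.922 = 139.3 W

139 W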